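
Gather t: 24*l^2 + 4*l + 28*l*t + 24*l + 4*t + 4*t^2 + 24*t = 24*l^2 + 28*l + 4*t^2 + t*(28*l + 28)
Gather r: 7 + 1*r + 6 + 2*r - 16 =3*r - 3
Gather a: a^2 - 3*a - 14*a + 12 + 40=a^2 - 17*a + 52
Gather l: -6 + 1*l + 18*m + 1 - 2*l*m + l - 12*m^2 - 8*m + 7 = l*(2 - 2*m) - 12*m^2 + 10*m + 2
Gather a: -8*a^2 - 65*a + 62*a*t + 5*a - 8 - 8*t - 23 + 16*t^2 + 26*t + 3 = -8*a^2 + a*(62*t - 60) + 16*t^2 + 18*t - 28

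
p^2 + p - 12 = (p - 3)*(p + 4)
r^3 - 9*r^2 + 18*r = r*(r - 6)*(r - 3)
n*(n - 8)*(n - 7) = n^3 - 15*n^2 + 56*n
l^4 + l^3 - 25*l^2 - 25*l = l*(l - 5)*(l + 1)*(l + 5)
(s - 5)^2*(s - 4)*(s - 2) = s^4 - 16*s^3 + 93*s^2 - 230*s + 200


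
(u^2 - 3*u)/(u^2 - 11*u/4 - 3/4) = 4*u/(4*u + 1)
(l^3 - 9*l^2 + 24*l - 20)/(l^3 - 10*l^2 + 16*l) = (l^2 - 7*l + 10)/(l*(l - 8))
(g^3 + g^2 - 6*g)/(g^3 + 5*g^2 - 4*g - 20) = g*(g + 3)/(g^2 + 7*g + 10)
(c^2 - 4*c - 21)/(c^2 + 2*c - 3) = (c - 7)/(c - 1)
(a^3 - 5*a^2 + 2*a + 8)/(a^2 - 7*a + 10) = (a^2 - 3*a - 4)/(a - 5)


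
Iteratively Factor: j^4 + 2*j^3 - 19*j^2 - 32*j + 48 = (j + 3)*(j^3 - j^2 - 16*j + 16) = (j + 3)*(j + 4)*(j^2 - 5*j + 4) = (j - 4)*(j + 3)*(j + 4)*(j - 1)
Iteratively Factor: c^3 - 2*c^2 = (c - 2)*(c^2) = c*(c - 2)*(c)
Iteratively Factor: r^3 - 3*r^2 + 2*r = (r)*(r^2 - 3*r + 2) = r*(r - 1)*(r - 2)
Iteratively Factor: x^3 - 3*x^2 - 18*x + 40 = (x + 4)*(x^2 - 7*x + 10) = (x - 5)*(x + 4)*(x - 2)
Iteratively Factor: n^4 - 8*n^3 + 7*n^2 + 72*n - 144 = (n - 4)*(n^3 - 4*n^2 - 9*n + 36) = (n - 4)^2*(n^2 - 9) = (n - 4)^2*(n - 3)*(n + 3)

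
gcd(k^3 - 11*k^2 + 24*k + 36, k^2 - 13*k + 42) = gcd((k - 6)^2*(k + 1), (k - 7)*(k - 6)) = k - 6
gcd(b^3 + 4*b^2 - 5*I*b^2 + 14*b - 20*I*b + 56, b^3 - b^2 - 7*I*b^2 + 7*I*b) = b - 7*I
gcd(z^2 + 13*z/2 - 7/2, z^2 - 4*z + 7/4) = z - 1/2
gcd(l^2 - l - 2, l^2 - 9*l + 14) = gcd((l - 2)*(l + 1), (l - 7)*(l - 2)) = l - 2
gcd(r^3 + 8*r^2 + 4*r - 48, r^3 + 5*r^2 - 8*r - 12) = r^2 + 4*r - 12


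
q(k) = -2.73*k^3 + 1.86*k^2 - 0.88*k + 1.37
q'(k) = -8.19*k^2 + 3.72*k - 0.88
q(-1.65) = 20.15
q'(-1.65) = -29.32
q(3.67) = -111.75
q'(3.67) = -97.54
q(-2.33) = 48.05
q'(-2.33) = -54.01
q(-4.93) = 378.03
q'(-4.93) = -218.28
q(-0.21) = 1.66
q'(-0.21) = -2.02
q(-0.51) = 2.66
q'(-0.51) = -4.91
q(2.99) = -57.61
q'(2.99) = -62.98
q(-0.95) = 6.23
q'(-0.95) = -11.81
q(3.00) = -58.24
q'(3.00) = -63.43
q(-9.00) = 2150.12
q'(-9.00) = -697.75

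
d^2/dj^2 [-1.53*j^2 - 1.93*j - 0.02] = -3.06000000000000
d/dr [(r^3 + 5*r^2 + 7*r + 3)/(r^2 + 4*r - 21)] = (r^4 + 8*r^3 - 50*r^2 - 216*r - 159)/(r^4 + 8*r^3 - 26*r^2 - 168*r + 441)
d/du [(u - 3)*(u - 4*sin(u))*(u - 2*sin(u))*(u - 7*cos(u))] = (3 - u)*(u - 4*sin(u))*(u - 7*cos(u))*(2*cos(u) - 1) + (3 - u)*(u - 2*sin(u))*(u - 7*cos(u))*(4*cos(u) - 1) + (u - 3)*(u - 4*sin(u))*(u - 2*sin(u))*(7*sin(u) + 1) + (u - 4*sin(u))*(u - 2*sin(u))*(u - 7*cos(u))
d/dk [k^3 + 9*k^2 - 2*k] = 3*k^2 + 18*k - 2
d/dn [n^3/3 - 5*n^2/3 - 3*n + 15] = n^2 - 10*n/3 - 3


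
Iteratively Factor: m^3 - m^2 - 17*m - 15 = (m + 3)*(m^2 - 4*m - 5) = (m + 1)*(m + 3)*(m - 5)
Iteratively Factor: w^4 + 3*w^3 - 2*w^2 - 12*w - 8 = (w + 2)*(w^3 + w^2 - 4*w - 4) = (w + 1)*(w + 2)*(w^2 - 4) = (w + 1)*(w + 2)^2*(w - 2)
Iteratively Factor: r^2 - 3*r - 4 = (r + 1)*(r - 4)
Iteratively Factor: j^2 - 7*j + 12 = (j - 4)*(j - 3)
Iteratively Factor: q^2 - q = (q)*(q - 1)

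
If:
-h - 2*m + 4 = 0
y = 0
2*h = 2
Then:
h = 1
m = 3/2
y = 0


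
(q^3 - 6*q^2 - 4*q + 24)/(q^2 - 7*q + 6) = (q^2 - 4)/(q - 1)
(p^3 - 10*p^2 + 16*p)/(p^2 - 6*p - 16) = p*(p - 2)/(p + 2)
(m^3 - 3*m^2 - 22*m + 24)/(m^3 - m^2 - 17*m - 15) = (-m^3 + 3*m^2 + 22*m - 24)/(-m^3 + m^2 + 17*m + 15)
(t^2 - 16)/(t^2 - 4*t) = (t + 4)/t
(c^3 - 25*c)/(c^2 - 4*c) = (c^2 - 25)/(c - 4)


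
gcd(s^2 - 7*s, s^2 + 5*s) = s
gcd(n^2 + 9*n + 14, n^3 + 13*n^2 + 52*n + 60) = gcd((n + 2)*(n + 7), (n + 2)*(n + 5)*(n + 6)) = n + 2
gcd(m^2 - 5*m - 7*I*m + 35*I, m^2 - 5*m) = m - 5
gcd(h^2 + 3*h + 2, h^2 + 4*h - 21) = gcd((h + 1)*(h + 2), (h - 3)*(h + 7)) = 1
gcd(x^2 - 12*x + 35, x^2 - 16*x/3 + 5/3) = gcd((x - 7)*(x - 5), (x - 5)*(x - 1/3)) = x - 5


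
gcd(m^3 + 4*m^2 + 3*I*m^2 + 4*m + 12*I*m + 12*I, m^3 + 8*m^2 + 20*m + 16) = m^2 + 4*m + 4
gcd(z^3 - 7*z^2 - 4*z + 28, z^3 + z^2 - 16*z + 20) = z - 2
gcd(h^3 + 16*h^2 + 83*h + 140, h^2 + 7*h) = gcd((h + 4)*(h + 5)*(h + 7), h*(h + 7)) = h + 7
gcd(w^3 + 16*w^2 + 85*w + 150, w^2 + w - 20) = w + 5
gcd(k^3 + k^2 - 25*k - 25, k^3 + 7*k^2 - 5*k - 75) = k + 5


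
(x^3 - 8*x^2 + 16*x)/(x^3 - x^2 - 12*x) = (x - 4)/(x + 3)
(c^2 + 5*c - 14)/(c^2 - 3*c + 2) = (c + 7)/(c - 1)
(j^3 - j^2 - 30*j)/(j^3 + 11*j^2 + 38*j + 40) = j*(j - 6)/(j^2 + 6*j + 8)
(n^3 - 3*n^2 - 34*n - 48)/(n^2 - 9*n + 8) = (n^2 + 5*n + 6)/(n - 1)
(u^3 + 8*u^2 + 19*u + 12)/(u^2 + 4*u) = u + 4 + 3/u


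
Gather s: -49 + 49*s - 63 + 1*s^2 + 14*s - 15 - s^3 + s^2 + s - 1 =-s^3 + 2*s^2 + 64*s - 128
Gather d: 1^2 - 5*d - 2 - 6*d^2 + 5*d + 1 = -6*d^2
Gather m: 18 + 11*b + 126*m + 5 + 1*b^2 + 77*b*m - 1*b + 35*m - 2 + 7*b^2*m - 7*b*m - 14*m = b^2 + 10*b + m*(7*b^2 + 70*b + 147) + 21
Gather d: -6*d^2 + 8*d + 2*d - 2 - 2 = -6*d^2 + 10*d - 4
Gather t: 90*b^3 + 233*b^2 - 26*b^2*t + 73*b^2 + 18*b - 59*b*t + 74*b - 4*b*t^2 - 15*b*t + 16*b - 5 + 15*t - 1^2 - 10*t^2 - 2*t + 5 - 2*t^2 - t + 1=90*b^3 + 306*b^2 + 108*b + t^2*(-4*b - 12) + t*(-26*b^2 - 74*b + 12)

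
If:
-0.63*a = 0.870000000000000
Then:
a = -1.38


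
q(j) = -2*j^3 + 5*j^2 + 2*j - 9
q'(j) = -6*j^2 + 10*j + 2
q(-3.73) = 156.89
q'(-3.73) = -118.78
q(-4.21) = 220.44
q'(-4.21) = -146.44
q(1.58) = -1.25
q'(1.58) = 2.82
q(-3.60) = 141.91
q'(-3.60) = -111.76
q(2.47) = -3.69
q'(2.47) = -9.91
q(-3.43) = 123.67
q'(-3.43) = -102.89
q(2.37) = -2.80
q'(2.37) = -8.00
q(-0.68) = -7.42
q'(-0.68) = -7.57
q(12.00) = -2721.00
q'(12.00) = -742.00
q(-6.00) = 591.00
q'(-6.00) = -274.00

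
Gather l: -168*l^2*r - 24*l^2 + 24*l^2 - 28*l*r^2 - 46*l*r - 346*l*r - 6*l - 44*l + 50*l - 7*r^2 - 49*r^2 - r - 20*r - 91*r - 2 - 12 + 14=-168*l^2*r + l*(-28*r^2 - 392*r) - 56*r^2 - 112*r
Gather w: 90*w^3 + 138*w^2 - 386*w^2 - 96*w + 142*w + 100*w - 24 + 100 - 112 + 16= 90*w^3 - 248*w^2 + 146*w - 20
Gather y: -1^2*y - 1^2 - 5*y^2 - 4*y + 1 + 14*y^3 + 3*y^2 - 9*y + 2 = 14*y^3 - 2*y^2 - 14*y + 2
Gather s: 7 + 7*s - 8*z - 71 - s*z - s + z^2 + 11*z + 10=s*(6 - z) + z^2 + 3*z - 54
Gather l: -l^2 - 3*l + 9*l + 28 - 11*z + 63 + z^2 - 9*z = -l^2 + 6*l + z^2 - 20*z + 91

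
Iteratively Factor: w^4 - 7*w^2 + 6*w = (w + 3)*(w^3 - 3*w^2 + 2*w) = (w - 2)*(w + 3)*(w^2 - w) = w*(w - 2)*(w + 3)*(w - 1)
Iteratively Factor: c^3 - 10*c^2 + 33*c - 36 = (c - 3)*(c^2 - 7*c + 12) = (c - 3)^2*(c - 4)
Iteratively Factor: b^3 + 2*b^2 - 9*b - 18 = (b + 3)*(b^2 - b - 6) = (b + 2)*(b + 3)*(b - 3)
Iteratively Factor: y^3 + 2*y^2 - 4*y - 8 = (y - 2)*(y^2 + 4*y + 4) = (y - 2)*(y + 2)*(y + 2)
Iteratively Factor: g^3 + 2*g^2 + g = (g)*(g^2 + 2*g + 1) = g*(g + 1)*(g + 1)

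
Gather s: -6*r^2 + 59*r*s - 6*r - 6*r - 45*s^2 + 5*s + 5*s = -6*r^2 - 12*r - 45*s^2 + s*(59*r + 10)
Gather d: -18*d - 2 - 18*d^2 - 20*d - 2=-18*d^2 - 38*d - 4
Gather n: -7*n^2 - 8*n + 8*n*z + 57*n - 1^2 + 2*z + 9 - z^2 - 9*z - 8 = -7*n^2 + n*(8*z + 49) - z^2 - 7*z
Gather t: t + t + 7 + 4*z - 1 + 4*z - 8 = 2*t + 8*z - 2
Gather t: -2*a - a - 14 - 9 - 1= -3*a - 24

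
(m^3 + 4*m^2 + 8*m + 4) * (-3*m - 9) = -3*m^4 - 21*m^3 - 60*m^2 - 84*m - 36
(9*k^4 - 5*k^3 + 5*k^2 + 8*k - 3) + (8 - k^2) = 9*k^4 - 5*k^3 + 4*k^2 + 8*k + 5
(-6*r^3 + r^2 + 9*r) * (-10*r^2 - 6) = 60*r^5 - 10*r^4 - 54*r^3 - 6*r^2 - 54*r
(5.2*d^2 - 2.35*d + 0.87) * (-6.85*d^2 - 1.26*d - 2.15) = -35.62*d^4 + 9.5455*d^3 - 14.1785*d^2 + 3.9563*d - 1.8705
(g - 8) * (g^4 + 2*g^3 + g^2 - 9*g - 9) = g^5 - 6*g^4 - 15*g^3 - 17*g^2 + 63*g + 72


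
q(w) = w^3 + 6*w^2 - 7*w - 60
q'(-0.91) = -15.44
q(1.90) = -44.78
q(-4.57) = 1.86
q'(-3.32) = -13.77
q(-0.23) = -58.08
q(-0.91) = -49.41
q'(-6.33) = 37.25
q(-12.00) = -840.00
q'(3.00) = 56.00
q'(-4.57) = 0.81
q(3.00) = 0.00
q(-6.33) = -28.91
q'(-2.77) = -17.22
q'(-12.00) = 281.00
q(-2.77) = -15.83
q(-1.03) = -47.52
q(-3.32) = -7.22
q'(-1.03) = -16.18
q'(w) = 3*w^2 + 12*w - 7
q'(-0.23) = -9.60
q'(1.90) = 26.63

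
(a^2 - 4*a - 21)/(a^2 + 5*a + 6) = (a - 7)/(a + 2)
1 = 1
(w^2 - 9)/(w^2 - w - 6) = (w + 3)/(w + 2)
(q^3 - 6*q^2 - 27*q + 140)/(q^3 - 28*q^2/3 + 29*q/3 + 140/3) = 3*(q + 5)/(3*q + 5)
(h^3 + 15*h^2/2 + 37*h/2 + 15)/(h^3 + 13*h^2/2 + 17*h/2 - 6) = (2*h^2 + 9*h + 10)/(2*h^2 + 7*h - 4)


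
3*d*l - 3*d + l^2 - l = (3*d + l)*(l - 1)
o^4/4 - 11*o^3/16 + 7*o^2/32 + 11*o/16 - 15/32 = (o/4 + 1/4)*(o - 3/2)*(o - 5/4)*(o - 1)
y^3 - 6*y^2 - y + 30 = (y - 5)*(y - 3)*(y + 2)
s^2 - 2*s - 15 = (s - 5)*(s + 3)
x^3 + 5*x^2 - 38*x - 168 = (x - 6)*(x + 4)*(x + 7)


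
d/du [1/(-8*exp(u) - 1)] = 8*exp(u)/(8*exp(u) + 1)^2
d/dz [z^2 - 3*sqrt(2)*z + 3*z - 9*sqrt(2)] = 2*z - 3*sqrt(2) + 3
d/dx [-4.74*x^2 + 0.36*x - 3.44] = 0.36 - 9.48*x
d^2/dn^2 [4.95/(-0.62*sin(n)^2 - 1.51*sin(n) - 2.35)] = (7.61112*sin(n)^4 + 13.90257*sin(n)^3 - 28.978785*sin(n)^2 - 45.370215*sin(n) - 8.14869)/(0.62*sin(n)^2 + 1.51*sin(n) + 2.35)^3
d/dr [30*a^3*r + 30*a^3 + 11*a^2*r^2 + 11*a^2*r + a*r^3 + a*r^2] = a*(30*a^2 + 22*a*r + 11*a + 3*r^2 + 2*r)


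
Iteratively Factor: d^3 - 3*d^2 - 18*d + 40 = (d + 4)*(d^2 - 7*d + 10) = (d - 5)*(d + 4)*(d - 2)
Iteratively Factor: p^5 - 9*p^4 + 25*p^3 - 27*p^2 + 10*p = (p - 1)*(p^4 - 8*p^3 + 17*p^2 - 10*p) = (p - 5)*(p - 1)*(p^3 - 3*p^2 + 2*p) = (p - 5)*(p - 2)*(p - 1)*(p^2 - p) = p*(p - 5)*(p - 2)*(p - 1)*(p - 1)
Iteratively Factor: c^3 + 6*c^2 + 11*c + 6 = (c + 3)*(c^2 + 3*c + 2) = (c + 1)*(c + 3)*(c + 2)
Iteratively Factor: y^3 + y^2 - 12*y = (y)*(y^2 + y - 12) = y*(y + 4)*(y - 3)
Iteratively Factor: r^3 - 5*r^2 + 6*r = (r - 3)*(r^2 - 2*r) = r*(r - 3)*(r - 2)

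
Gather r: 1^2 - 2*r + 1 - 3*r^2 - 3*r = -3*r^2 - 5*r + 2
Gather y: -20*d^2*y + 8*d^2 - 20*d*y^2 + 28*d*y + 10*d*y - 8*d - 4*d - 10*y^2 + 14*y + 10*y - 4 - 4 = 8*d^2 - 12*d + y^2*(-20*d - 10) + y*(-20*d^2 + 38*d + 24) - 8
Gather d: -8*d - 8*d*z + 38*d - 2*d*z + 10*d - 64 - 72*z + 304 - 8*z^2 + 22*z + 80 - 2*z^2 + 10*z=d*(40 - 10*z) - 10*z^2 - 40*z + 320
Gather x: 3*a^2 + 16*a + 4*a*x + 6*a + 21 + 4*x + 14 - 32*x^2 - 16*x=3*a^2 + 22*a - 32*x^2 + x*(4*a - 12) + 35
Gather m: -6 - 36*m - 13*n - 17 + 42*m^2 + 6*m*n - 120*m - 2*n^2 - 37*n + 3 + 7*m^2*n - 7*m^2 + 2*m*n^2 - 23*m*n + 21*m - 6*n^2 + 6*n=m^2*(7*n + 35) + m*(2*n^2 - 17*n - 135) - 8*n^2 - 44*n - 20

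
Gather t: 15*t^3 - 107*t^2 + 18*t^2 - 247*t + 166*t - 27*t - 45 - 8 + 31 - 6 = 15*t^3 - 89*t^2 - 108*t - 28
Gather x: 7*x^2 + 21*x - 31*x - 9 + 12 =7*x^2 - 10*x + 3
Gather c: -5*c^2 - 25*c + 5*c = -5*c^2 - 20*c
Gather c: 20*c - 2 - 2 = 20*c - 4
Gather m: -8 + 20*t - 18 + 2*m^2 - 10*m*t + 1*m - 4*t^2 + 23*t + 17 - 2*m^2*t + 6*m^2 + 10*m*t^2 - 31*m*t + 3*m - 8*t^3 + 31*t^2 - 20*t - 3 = m^2*(8 - 2*t) + m*(10*t^2 - 41*t + 4) - 8*t^3 + 27*t^2 + 23*t - 12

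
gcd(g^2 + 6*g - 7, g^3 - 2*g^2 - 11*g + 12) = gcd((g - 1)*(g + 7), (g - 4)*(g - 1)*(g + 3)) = g - 1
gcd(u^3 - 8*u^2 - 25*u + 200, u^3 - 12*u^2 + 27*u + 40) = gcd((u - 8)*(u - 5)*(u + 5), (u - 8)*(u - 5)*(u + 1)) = u^2 - 13*u + 40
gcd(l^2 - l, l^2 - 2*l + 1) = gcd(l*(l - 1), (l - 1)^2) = l - 1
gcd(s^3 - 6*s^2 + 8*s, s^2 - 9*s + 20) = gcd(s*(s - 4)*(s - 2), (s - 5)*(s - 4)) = s - 4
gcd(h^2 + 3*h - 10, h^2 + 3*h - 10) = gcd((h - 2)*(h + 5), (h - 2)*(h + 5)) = h^2 + 3*h - 10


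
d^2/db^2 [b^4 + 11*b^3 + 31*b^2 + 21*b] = 12*b^2 + 66*b + 62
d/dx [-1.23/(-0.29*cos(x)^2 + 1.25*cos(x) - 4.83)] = (0.7134*cos(x) - 1.5375)*sin(x)/(0.29*cos(x)^2 - 1.25*cos(x) + 4.83)^2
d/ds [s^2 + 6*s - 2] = 2*s + 6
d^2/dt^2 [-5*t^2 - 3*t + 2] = -10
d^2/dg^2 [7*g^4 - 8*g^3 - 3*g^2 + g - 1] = 84*g^2 - 48*g - 6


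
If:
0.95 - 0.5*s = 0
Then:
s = 1.90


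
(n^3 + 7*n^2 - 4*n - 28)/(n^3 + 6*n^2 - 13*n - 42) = (n - 2)/(n - 3)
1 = 1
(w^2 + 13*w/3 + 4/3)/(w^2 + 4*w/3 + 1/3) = (w + 4)/(w + 1)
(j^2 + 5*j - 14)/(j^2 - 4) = (j + 7)/(j + 2)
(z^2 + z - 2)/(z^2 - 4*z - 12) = (z - 1)/(z - 6)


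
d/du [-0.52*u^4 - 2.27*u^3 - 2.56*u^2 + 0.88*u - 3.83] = -2.08*u^3 - 6.81*u^2 - 5.12*u + 0.88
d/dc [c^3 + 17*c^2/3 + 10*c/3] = 3*c^2 + 34*c/3 + 10/3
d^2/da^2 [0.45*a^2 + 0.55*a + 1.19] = 0.900000000000000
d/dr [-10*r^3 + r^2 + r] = -30*r^2 + 2*r + 1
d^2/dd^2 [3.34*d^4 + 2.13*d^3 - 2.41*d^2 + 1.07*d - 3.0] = 40.08*d^2 + 12.78*d - 4.82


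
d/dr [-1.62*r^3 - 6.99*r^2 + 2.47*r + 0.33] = -4.86*r^2 - 13.98*r + 2.47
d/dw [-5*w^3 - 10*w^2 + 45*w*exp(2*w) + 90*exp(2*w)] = -15*w^2 + 90*w*exp(2*w) - 20*w + 225*exp(2*w)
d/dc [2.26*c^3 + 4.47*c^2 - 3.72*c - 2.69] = 6.78*c^2 + 8.94*c - 3.72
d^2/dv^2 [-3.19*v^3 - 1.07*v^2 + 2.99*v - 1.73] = -19.14*v - 2.14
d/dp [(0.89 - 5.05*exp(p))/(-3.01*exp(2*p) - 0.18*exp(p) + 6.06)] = (-15.2005*exp(2*p) + 5.3578*exp(p) - 30.4428)*exp(p)/(9.0601*exp(4*p) + 1.0836*exp(3*p) - 36.4488*exp(2*p) - 2.1816*exp(p) + 36.7236)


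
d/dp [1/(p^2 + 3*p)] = (-2*p - 3)/(p^2*(p + 3)^2)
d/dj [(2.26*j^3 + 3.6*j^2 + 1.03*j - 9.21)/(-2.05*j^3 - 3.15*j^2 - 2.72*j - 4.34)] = (0.260999999999996*j^4 - 8.0714*j^3 - 92.6142*j^2 - 89.271*j - 29.5214)/(4.2025*j^6 + 12.915*j^5 + 21.0745*j^4 + 34.93*j^3 + 34.7404*j^2 + 23.6096*j + 18.8356)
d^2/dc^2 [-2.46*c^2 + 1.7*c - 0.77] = -4.92000000000000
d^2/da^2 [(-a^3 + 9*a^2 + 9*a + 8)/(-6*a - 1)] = 6*(12*a^3 + 6*a^2 + a - 81)/(216*a^3 + 108*a^2 + 18*a + 1)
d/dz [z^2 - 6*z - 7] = 2*z - 6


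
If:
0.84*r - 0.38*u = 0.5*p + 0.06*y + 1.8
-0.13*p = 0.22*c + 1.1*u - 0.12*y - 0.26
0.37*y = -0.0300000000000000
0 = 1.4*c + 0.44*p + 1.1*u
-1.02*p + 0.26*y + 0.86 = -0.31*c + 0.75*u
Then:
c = -0.35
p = 0.54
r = 2.57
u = 0.23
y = -0.08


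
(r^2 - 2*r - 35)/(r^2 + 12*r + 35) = (r - 7)/(r + 7)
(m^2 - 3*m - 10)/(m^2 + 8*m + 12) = (m - 5)/(m + 6)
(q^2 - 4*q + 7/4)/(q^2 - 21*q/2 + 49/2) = (q - 1/2)/(q - 7)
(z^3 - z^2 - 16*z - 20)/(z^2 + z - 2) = (z^2 - 3*z - 10)/(z - 1)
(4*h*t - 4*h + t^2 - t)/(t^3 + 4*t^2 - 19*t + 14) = (4*h + t)/(t^2 + 5*t - 14)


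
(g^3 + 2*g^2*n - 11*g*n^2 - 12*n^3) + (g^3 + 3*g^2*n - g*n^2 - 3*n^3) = 2*g^3 + 5*g^2*n - 12*g*n^2 - 15*n^3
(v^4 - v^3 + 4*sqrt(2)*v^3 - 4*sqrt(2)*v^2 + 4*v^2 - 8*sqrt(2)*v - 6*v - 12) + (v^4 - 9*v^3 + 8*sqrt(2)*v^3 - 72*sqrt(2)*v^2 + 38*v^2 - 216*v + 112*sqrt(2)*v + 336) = 2*v^4 - 10*v^3 + 12*sqrt(2)*v^3 - 76*sqrt(2)*v^2 + 42*v^2 - 222*v + 104*sqrt(2)*v + 324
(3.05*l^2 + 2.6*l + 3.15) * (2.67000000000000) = 8.1435*l^2 + 6.942*l + 8.4105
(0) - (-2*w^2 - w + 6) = 2*w^2 + w - 6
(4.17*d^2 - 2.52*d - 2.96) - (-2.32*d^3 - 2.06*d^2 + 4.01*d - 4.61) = 2.32*d^3 + 6.23*d^2 - 6.53*d + 1.65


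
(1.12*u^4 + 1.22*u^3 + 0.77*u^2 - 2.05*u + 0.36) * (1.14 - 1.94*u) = -2.1728*u^5 - 1.09*u^4 - 0.103*u^3 + 4.8548*u^2 - 3.0354*u + 0.4104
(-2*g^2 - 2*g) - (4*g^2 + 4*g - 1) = -6*g^2 - 6*g + 1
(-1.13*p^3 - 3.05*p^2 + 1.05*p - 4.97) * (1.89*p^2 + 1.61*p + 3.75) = -2.1357*p^5 - 7.5838*p^4 - 7.1635*p^3 - 19.1403*p^2 - 4.0642*p - 18.6375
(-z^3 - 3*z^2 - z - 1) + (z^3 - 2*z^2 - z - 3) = -5*z^2 - 2*z - 4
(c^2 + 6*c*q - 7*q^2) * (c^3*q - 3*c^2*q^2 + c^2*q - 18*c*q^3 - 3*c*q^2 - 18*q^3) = c^5*q + 3*c^4*q^2 + c^4*q - 43*c^3*q^3 + 3*c^3*q^2 - 87*c^2*q^4 - 43*c^2*q^3 + 126*c*q^5 - 87*c*q^4 + 126*q^5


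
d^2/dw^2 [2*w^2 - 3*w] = 4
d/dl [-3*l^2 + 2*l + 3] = 2 - 6*l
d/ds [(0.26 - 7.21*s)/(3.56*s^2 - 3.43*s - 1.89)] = (25.6676*s^2 - 1.8512*s + 14.5187)/(12.6736*s^4 - 24.4216*s^3 - 1.6919*s^2 + 12.9654*s + 3.5721)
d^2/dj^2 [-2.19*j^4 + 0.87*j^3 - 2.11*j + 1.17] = j*(5.22 - 26.28*j)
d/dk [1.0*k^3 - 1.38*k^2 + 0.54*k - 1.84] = 3.0*k^2 - 2.76*k + 0.54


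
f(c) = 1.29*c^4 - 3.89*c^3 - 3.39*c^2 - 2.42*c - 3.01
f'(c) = 5.16*c^3 - 11.67*c^2 - 6.78*c - 2.42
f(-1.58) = 15.73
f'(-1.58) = -41.19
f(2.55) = -41.18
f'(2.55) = -10.03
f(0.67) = -7.06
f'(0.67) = -10.65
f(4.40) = 72.85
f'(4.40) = 181.37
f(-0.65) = -1.57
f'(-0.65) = -4.36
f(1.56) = -22.16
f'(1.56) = -21.81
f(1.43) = -19.38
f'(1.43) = -20.89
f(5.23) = 300.27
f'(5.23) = 381.08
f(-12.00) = 33009.23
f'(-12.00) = -10518.02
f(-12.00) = 33009.23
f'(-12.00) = -10518.02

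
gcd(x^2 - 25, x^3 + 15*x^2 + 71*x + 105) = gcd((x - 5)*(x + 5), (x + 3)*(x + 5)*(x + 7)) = x + 5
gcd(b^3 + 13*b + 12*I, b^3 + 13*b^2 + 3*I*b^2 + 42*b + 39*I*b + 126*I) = b + 3*I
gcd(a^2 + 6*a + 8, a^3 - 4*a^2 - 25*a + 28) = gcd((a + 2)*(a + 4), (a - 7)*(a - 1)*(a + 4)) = a + 4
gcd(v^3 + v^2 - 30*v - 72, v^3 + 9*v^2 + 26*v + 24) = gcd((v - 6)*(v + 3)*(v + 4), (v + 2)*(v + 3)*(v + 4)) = v^2 + 7*v + 12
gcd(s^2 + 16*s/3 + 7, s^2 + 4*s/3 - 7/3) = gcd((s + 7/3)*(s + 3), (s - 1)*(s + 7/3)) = s + 7/3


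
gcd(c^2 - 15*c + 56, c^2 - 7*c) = c - 7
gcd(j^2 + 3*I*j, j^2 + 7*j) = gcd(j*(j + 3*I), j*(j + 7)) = j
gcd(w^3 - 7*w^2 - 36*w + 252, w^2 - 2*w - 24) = w - 6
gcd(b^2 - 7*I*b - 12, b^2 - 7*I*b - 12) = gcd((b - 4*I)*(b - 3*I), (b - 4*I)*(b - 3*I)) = b^2 - 7*I*b - 12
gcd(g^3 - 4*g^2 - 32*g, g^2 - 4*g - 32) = g^2 - 4*g - 32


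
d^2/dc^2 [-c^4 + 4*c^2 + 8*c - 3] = 8 - 12*c^2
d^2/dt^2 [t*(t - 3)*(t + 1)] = 6*t - 4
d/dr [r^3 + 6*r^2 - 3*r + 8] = 3*r^2 + 12*r - 3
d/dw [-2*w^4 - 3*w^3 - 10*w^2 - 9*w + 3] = -8*w^3 - 9*w^2 - 20*w - 9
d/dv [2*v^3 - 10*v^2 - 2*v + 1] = 6*v^2 - 20*v - 2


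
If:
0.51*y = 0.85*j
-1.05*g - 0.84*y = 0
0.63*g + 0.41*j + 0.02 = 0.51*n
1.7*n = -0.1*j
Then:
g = -0.07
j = 0.05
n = -0.00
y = 0.08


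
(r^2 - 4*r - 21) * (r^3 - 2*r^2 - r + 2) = r^5 - 6*r^4 - 14*r^3 + 48*r^2 + 13*r - 42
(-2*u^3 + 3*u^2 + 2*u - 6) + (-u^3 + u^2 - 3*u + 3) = -3*u^3 + 4*u^2 - u - 3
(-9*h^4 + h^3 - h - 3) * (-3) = 27*h^4 - 3*h^3 + 3*h + 9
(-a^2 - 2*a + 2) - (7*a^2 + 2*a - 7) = -8*a^2 - 4*a + 9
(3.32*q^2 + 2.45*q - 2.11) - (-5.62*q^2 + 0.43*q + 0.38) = 8.94*q^2 + 2.02*q - 2.49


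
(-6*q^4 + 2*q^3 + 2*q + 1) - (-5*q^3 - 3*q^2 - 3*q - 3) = -6*q^4 + 7*q^3 + 3*q^2 + 5*q + 4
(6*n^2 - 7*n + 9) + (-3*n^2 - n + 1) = 3*n^2 - 8*n + 10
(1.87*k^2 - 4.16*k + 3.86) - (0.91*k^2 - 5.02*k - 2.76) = 0.96*k^2 + 0.859999999999999*k + 6.62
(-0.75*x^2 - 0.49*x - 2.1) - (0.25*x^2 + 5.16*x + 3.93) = -1.0*x^2 - 5.65*x - 6.03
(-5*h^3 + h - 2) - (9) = -5*h^3 + h - 11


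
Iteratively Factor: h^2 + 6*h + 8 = (h + 4)*(h + 2)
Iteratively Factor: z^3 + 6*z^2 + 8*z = (z + 4)*(z^2 + 2*z) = (z + 2)*(z + 4)*(z)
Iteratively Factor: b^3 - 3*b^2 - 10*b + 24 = (b - 4)*(b^2 + b - 6) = (b - 4)*(b + 3)*(b - 2)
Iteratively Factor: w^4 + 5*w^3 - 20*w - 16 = (w - 2)*(w^3 + 7*w^2 + 14*w + 8) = (w - 2)*(w + 2)*(w^2 + 5*w + 4) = (w - 2)*(w + 2)*(w + 4)*(w + 1)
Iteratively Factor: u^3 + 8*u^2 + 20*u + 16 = (u + 4)*(u^2 + 4*u + 4) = (u + 2)*(u + 4)*(u + 2)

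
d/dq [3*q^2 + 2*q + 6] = 6*q + 2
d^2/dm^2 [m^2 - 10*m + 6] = 2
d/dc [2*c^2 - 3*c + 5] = 4*c - 3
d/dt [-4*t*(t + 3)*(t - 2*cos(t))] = -8*t^2*sin(t) - 12*t^2 - 24*t*sin(t) + 16*t*cos(t) - 24*t + 24*cos(t)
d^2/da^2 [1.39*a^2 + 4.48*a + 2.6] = 2.78000000000000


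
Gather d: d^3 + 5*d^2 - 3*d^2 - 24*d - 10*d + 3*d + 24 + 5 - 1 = d^3 + 2*d^2 - 31*d + 28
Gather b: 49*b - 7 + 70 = 49*b + 63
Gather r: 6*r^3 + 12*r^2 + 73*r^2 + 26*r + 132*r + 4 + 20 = 6*r^3 + 85*r^2 + 158*r + 24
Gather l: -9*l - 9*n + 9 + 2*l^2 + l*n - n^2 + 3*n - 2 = 2*l^2 + l*(n - 9) - n^2 - 6*n + 7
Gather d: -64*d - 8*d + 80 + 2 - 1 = 81 - 72*d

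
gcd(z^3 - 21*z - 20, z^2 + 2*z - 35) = z - 5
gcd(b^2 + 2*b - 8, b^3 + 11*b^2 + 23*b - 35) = 1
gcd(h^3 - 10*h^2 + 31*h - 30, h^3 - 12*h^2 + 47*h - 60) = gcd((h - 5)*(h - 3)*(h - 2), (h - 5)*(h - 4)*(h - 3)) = h^2 - 8*h + 15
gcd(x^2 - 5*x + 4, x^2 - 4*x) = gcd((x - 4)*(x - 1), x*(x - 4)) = x - 4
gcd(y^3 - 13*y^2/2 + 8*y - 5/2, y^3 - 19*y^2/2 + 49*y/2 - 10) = y^2 - 11*y/2 + 5/2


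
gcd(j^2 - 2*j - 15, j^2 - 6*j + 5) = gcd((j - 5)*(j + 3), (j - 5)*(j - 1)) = j - 5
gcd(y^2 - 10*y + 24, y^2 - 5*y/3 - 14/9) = 1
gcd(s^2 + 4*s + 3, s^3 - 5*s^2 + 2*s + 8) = s + 1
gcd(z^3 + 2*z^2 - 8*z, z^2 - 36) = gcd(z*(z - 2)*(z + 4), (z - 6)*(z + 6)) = 1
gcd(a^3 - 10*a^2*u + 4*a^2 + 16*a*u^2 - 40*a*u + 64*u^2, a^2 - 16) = a + 4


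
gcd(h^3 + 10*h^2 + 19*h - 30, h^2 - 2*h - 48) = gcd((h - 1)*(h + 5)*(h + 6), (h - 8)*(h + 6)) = h + 6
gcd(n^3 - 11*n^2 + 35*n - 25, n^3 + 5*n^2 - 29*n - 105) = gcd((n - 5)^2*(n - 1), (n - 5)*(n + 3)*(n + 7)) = n - 5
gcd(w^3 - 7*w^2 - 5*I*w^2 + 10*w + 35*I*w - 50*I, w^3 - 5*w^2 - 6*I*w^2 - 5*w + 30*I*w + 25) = w^2 + w*(-5 - 5*I) + 25*I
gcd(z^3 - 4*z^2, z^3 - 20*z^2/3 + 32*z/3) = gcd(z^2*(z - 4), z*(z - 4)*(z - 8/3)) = z^2 - 4*z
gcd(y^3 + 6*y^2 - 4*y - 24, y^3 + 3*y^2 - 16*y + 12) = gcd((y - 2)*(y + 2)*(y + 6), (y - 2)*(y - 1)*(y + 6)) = y^2 + 4*y - 12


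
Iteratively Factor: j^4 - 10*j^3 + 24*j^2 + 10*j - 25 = (j - 1)*(j^3 - 9*j^2 + 15*j + 25) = (j - 5)*(j - 1)*(j^2 - 4*j - 5) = (j - 5)^2*(j - 1)*(j + 1)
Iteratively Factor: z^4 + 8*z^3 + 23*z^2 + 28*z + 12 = (z + 3)*(z^3 + 5*z^2 + 8*z + 4) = (z + 2)*(z + 3)*(z^2 + 3*z + 2) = (z + 1)*(z + 2)*(z + 3)*(z + 2)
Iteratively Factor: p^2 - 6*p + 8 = (p - 4)*(p - 2)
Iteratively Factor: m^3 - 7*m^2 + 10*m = (m - 5)*(m^2 - 2*m) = m*(m - 5)*(m - 2)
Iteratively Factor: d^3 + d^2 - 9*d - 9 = (d + 1)*(d^2 - 9) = (d + 1)*(d + 3)*(d - 3)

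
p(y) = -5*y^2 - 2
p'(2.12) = -21.20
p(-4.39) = -98.36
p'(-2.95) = 29.50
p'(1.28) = -12.80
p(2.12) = -24.47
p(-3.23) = -54.16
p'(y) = -10*y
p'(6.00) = -60.00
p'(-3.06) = 30.60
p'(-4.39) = 43.90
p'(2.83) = -28.30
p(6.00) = -182.00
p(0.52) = -3.35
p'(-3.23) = 32.30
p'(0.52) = -5.20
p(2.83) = -42.04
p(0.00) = -2.00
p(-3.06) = -48.82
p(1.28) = -10.19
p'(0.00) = 0.00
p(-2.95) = -45.51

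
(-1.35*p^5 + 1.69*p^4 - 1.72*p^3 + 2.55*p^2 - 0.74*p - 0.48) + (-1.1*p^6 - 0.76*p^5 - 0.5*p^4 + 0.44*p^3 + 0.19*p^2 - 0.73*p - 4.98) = -1.1*p^6 - 2.11*p^5 + 1.19*p^4 - 1.28*p^3 + 2.74*p^2 - 1.47*p - 5.46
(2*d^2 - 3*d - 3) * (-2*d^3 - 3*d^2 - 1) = -4*d^5 + 15*d^3 + 7*d^2 + 3*d + 3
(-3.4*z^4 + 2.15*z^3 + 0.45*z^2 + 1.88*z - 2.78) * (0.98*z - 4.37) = -3.332*z^5 + 16.965*z^4 - 8.9545*z^3 - 0.1241*z^2 - 10.94*z + 12.1486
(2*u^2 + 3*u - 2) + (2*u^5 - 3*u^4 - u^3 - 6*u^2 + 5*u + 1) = 2*u^5 - 3*u^4 - u^3 - 4*u^2 + 8*u - 1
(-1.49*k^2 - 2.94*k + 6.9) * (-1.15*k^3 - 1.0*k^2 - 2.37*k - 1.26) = 1.7135*k^5 + 4.871*k^4 - 1.4637*k^3 + 1.9452*k^2 - 12.6486*k - 8.694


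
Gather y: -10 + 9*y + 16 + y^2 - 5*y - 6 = y^2 + 4*y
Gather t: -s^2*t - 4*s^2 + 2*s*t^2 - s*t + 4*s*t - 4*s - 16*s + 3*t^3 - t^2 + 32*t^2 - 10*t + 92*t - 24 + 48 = -4*s^2 - 20*s + 3*t^3 + t^2*(2*s + 31) + t*(-s^2 + 3*s + 82) + 24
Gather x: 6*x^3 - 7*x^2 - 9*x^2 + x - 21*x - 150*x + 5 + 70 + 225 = 6*x^3 - 16*x^2 - 170*x + 300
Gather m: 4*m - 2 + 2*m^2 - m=2*m^2 + 3*m - 2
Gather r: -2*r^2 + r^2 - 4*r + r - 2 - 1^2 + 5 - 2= -r^2 - 3*r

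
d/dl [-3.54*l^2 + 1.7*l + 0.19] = 1.7 - 7.08*l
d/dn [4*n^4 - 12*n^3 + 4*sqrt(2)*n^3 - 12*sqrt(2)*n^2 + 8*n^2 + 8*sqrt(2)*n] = 16*n^3 - 36*n^2 + 12*sqrt(2)*n^2 - 24*sqrt(2)*n + 16*n + 8*sqrt(2)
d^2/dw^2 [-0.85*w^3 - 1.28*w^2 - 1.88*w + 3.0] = -5.1*w - 2.56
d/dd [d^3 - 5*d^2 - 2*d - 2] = 3*d^2 - 10*d - 2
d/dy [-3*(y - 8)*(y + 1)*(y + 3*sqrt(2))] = -9*y^2 - 18*sqrt(2)*y + 42*y + 24 + 63*sqrt(2)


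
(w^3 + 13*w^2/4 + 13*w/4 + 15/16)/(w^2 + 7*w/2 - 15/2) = (16*w^3 + 52*w^2 + 52*w + 15)/(8*(2*w^2 + 7*w - 15))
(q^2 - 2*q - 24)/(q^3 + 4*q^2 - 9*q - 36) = (q - 6)/(q^2 - 9)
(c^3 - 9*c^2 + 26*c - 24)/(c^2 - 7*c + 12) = c - 2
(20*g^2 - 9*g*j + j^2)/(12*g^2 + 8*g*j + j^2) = (20*g^2 - 9*g*j + j^2)/(12*g^2 + 8*g*j + j^2)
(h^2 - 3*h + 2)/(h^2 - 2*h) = (h - 1)/h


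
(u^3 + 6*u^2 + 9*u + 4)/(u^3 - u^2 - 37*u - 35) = (u^2 + 5*u + 4)/(u^2 - 2*u - 35)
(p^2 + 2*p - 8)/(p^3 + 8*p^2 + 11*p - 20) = (p - 2)/(p^2 + 4*p - 5)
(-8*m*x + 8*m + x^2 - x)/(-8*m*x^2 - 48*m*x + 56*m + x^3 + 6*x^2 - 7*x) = 1/(x + 7)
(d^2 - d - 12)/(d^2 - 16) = (d + 3)/(d + 4)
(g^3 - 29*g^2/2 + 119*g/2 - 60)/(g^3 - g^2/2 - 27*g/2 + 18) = (g^2 - 13*g + 40)/(g^2 + g - 12)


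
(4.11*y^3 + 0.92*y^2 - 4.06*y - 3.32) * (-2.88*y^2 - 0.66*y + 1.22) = -11.8368*y^5 - 5.3622*y^4 + 16.0998*y^3 + 13.3636*y^2 - 2.762*y - 4.0504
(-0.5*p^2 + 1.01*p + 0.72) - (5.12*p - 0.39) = -0.5*p^2 - 4.11*p + 1.11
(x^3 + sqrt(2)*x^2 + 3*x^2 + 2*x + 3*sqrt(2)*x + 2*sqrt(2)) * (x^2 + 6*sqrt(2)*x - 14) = x^5 + 3*x^4 + 7*sqrt(2)*x^4 + 21*sqrt(2)*x^3 - 6*x^2 - 42*sqrt(2)*x - 4*x - 28*sqrt(2)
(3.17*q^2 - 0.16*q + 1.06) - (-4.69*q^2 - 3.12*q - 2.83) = 7.86*q^2 + 2.96*q + 3.89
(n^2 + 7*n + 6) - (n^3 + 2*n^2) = -n^3 - n^2 + 7*n + 6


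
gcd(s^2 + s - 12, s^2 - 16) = s + 4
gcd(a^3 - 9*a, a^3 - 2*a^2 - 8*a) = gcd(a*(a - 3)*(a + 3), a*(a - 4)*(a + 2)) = a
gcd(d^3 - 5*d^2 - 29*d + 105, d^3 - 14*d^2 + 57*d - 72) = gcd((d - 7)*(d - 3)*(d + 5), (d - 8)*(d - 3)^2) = d - 3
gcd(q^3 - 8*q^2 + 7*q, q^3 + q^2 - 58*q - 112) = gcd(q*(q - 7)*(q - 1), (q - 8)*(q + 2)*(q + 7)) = 1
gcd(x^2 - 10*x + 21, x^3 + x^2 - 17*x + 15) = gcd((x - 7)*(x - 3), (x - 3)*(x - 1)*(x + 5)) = x - 3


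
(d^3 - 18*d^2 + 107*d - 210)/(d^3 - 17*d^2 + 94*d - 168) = (d - 5)/(d - 4)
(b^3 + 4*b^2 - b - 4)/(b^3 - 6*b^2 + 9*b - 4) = (b^2 + 5*b + 4)/(b^2 - 5*b + 4)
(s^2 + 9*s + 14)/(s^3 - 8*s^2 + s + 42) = (s + 7)/(s^2 - 10*s + 21)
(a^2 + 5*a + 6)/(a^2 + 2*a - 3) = (a + 2)/(a - 1)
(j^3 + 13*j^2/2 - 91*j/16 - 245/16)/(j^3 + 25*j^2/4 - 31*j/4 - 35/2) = (j - 7/4)/(j - 2)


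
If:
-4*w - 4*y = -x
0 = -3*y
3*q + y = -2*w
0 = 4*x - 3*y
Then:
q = 0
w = 0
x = 0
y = 0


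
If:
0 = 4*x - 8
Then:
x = 2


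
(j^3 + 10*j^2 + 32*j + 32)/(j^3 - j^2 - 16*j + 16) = (j^2 + 6*j + 8)/(j^2 - 5*j + 4)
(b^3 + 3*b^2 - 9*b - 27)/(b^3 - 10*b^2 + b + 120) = (b^2 - 9)/(b^2 - 13*b + 40)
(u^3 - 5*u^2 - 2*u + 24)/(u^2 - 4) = (u^2 - 7*u + 12)/(u - 2)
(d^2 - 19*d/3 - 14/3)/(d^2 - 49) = (d + 2/3)/(d + 7)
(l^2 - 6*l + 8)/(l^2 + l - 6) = (l - 4)/(l + 3)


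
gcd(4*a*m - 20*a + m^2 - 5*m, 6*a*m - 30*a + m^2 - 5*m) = m - 5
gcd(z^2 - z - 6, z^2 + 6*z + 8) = z + 2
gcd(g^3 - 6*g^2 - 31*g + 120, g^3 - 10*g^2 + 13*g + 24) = g^2 - 11*g + 24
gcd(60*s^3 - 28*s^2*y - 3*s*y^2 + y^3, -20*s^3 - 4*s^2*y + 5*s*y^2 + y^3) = -10*s^2 + 3*s*y + y^2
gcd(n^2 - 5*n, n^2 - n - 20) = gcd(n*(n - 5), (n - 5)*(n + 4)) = n - 5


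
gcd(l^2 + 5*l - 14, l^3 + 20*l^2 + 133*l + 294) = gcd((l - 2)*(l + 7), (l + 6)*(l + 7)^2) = l + 7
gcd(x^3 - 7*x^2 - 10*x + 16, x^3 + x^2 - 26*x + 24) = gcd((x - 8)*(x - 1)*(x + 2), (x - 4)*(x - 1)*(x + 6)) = x - 1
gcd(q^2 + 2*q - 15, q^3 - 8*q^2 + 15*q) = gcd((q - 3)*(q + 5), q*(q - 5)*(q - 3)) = q - 3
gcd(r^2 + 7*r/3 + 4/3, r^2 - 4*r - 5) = r + 1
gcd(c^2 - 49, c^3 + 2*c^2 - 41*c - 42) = c + 7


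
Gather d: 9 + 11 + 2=22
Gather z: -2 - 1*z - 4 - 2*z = -3*z - 6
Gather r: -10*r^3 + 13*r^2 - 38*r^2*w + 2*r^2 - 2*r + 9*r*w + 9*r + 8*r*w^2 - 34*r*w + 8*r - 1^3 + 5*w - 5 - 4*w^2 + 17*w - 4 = -10*r^3 + r^2*(15 - 38*w) + r*(8*w^2 - 25*w + 15) - 4*w^2 + 22*w - 10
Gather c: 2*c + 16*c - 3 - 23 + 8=18*c - 18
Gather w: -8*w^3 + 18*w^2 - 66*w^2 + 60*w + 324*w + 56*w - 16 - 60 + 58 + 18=-8*w^3 - 48*w^2 + 440*w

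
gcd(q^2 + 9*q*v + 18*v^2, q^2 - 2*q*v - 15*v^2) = q + 3*v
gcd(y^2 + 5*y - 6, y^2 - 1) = y - 1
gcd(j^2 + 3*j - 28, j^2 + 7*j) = j + 7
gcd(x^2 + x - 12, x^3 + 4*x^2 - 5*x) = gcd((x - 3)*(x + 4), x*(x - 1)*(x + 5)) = 1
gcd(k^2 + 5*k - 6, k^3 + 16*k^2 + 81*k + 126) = k + 6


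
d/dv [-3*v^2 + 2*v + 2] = 2 - 6*v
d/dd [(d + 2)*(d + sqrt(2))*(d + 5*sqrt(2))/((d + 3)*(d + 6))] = (d^4 + 18*d^3 + 42*sqrt(2)*d^2 + 62*d^2 + 32*d + 216*sqrt(2)*d + 216*sqrt(2))/(d^4 + 18*d^3 + 117*d^2 + 324*d + 324)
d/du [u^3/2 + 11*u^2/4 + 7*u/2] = 3*u^2/2 + 11*u/2 + 7/2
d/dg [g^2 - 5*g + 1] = 2*g - 5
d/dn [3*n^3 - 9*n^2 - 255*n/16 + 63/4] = 9*n^2 - 18*n - 255/16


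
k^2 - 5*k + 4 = (k - 4)*(k - 1)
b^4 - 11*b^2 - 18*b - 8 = (b - 4)*(b + 1)^2*(b + 2)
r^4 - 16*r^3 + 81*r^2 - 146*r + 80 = (r - 8)*(r - 5)*(r - 2)*(r - 1)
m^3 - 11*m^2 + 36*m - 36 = (m - 6)*(m - 3)*(m - 2)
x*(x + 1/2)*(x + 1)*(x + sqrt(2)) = x^4 + sqrt(2)*x^3 + 3*x^3/2 + x^2/2 + 3*sqrt(2)*x^2/2 + sqrt(2)*x/2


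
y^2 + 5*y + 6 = (y + 2)*(y + 3)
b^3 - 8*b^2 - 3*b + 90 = (b - 6)*(b - 5)*(b + 3)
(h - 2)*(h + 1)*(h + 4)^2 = h^4 + 7*h^3 + 6*h^2 - 32*h - 32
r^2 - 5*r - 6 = (r - 6)*(r + 1)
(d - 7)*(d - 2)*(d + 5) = d^3 - 4*d^2 - 31*d + 70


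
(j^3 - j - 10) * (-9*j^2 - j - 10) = -9*j^5 - j^4 - j^3 + 91*j^2 + 20*j + 100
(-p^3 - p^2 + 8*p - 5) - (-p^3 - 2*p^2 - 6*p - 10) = p^2 + 14*p + 5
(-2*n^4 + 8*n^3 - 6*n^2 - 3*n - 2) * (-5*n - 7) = 10*n^5 - 26*n^4 - 26*n^3 + 57*n^2 + 31*n + 14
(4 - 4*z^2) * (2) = 8 - 8*z^2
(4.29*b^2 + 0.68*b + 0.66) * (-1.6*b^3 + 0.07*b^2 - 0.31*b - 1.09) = -6.864*b^5 - 0.7877*b^4 - 2.3383*b^3 - 4.8407*b^2 - 0.9458*b - 0.7194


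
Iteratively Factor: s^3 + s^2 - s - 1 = (s + 1)*(s^2 - 1) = (s - 1)*(s + 1)*(s + 1)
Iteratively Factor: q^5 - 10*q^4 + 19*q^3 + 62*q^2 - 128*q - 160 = (q + 1)*(q^4 - 11*q^3 + 30*q^2 + 32*q - 160) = (q - 4)*(q + 1)*(q^3 - 7*q^2 + 2*q + 40) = (q - 4)^2*(q + 1)*(q^2 - 3*q - 10) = (q - 5)*(q - 4)^2*(q + 1)*(q + 2)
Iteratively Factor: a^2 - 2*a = (a - 2)*(a)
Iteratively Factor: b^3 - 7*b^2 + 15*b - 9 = (b - 1)*(b^2 - 6*b + 9) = (b - 3)*(b - 1)*(b - 3)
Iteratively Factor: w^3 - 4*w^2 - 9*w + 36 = (w - 3)*(w^2 - w - 12) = (w - 4)*(w - 3)*(w + 3)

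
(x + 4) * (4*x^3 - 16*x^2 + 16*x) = 4*x^4 - 48*x^2 + 64*x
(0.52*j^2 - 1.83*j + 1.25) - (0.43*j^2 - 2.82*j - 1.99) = 0.09*j^2 + 0.99*j + 3.24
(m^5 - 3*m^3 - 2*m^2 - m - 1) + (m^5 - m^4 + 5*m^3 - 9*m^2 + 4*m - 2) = 2*m^5 - m^4 + 2*m^3 - 11*m^2 + 3*m - 3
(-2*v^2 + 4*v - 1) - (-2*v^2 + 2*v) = 2*v - 1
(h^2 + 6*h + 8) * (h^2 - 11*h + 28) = h^4 - 5*h^3 - 30*h^2 + 80*h + 224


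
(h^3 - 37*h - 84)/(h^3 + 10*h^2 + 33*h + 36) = (h - 7)/(h + 3)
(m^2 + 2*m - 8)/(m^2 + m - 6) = (m + 4)/(m + 3)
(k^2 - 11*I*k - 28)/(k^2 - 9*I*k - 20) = (k - 7*I)/(k - 5*I)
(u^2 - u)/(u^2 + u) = (u - 1)/(u + 1)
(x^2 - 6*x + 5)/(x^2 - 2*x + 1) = (x - 5)/(x - 1)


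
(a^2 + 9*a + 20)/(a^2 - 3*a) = (a^2 + 9*a + 20)/(a*(a - 3))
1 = 1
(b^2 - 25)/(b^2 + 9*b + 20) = (b - 5)/(b + 4)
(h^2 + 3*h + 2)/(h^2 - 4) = (h + 1)/(h - 2)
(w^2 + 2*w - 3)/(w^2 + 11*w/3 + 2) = 3*(w - 1)/(3*w + 2)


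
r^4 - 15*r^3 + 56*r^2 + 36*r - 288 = (r - 8)*(r - 6)*(r - 3)*(r + 2)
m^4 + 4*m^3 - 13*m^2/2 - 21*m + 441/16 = (m - 3/2)^2*(m + 7/2)^2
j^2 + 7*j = j*(j + 7)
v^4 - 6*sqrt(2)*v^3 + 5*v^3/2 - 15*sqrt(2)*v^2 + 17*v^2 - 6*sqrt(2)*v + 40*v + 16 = (v + 1/2)*(v + 2)*(v - 4*sqrt(2))*(v - 2*sqrt(2))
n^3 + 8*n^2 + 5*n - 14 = (n - 1)*(n + 2)*(n + 7)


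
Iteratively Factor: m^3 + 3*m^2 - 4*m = (m)*(m^2 + 3*m - 4) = m*(m + 4)*(m - 1)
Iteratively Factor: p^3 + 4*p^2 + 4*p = (p + 2)*(p^2 + 2*p) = p*(p + 2)*(p + 2)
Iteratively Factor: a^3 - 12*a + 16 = (a + 4)*(a^2 - 4*a + 4) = (a - 2)*(a + 4)*(a - 2)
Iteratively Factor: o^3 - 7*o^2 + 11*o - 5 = (o - 1)*(o^2 - 6*o + 5) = (o - 1)^2*(o - 5)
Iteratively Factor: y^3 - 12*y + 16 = (y + 4)*(y^2 - 4*y + 4) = (y - 2)*(y + 4)*(y - 2)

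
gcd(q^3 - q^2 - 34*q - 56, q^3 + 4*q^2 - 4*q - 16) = q^2 + 6*q + 8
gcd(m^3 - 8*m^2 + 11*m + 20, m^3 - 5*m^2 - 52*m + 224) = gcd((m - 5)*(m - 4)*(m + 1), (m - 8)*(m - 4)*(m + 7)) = m - 4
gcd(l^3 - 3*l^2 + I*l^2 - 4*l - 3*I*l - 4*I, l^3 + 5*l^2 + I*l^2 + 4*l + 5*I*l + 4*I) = l^2 + l*(1 + I) + I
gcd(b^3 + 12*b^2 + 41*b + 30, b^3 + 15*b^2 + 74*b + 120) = b^2 + 11*b + 30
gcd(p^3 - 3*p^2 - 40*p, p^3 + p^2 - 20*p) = p^2 + 5*p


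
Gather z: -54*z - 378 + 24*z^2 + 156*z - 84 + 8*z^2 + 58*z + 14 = 32*z^2 + 160*z - 448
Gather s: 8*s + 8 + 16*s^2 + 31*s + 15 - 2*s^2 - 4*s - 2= 14*s^2 + 35*s + 21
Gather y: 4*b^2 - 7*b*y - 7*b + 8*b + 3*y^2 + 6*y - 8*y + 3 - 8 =4*b^2 + b + 3*y^2 + y*(-7*b - 2) - 5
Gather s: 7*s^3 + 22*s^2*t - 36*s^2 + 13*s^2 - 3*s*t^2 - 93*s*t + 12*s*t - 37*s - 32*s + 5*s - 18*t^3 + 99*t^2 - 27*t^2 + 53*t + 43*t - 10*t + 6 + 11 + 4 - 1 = 7*s^3 + s^2*(22*t - 23) + s*(-3*t^2 - 81*t - 64) - 18*t^3 + 72*t^2 + 86*t + 20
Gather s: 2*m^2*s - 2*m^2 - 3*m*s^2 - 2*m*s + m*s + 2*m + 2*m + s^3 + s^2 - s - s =-2*m^2 + 4*m + s^3 + s^2*(1 - 3*m) + s*(2*m^2 - m - 2)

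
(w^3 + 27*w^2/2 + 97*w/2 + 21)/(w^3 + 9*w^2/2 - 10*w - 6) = (w + 7)/(w - 2)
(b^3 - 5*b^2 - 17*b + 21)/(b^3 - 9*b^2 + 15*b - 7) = (b + 3)/(b - 1)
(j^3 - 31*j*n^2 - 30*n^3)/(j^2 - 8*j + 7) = (j^3 - 31*j*n^2 - 30*n^3)/(j^2 - 8*j + 7)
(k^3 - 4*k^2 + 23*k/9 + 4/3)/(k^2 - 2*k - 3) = (k^2 - k - 4/9)/(k + 1)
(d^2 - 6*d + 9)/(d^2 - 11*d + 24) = (d - 3)/(d - 8)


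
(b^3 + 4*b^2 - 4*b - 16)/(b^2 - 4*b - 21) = (-b^3 - 4*b^2 + 4*b + 16)/(-b^2 + 4*b + 21)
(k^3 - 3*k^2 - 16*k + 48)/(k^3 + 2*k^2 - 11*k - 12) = (k - 4)/(k + 1)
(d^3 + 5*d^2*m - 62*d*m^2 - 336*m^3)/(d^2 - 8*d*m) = d + 13*m + 42*m^2/d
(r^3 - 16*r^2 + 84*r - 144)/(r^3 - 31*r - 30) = (r^2 - 10*r + 24)/(r^2 + 6*r + 5)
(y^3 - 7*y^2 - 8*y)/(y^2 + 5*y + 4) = y*(y - 8)/(y + 4)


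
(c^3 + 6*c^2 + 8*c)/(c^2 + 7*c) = (c^2 + 6*c + 8)/(c + 7)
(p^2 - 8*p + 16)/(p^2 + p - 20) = (p - 4)/(p + 5)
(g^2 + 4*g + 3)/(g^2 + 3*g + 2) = (g + 3)/(g + 2)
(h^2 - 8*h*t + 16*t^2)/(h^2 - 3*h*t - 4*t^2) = (h - 4*t)/(h + t)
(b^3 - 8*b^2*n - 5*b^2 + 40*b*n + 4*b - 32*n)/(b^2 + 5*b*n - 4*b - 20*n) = (b^2 - 8*b*n - b + 8*n)/(b + 5*n)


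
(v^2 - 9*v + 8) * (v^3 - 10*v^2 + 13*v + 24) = v^5 - 19*v^4 + 111*v^3 - 173*v^2 - 112*v + 192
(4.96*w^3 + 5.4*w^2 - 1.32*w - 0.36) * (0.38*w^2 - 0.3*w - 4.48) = 1.8848*w^5 + 0.564*w^4 - 24.3424*w^3 - 23.9328*w^2 + 6.0216*w + 1.6128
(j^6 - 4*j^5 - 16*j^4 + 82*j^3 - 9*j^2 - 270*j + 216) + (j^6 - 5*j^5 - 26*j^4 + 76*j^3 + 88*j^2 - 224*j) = 2*j^6 - 9*j^5 - 42*j^4 + 158*j^3 + 79*j^2 - 494*j + 216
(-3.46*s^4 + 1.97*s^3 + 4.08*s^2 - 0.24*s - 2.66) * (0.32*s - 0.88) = -1.1072*s^5 + 3.6752*s^4 - 0.428*s^3 - 3.6672*s^2 - 0.64*s + 2.3408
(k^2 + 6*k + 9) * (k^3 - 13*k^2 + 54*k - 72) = k^5 - 7*k^4 - 15*k^3 + 135*k^2 + 54*k - 648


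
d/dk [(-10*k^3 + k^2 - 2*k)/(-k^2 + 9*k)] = (10*k^2 - 180*k + 7)/(k^2 - 18*k + 81)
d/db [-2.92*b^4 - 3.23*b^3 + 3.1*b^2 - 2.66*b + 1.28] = -11.68*b^3 - 9.69*b^2 + 6.2*b - 2.66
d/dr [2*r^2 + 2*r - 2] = 4*r + 2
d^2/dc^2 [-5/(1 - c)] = 10/(c - 1)^3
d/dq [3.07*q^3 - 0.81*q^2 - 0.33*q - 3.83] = 9.21*q^2 - 1.62*q - 0.33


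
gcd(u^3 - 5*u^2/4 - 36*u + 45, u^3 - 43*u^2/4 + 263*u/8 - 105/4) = u^2 - 29*u/4 + 15/2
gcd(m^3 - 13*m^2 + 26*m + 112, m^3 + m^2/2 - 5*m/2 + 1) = m + 2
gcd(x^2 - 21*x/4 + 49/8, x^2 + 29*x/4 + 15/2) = 1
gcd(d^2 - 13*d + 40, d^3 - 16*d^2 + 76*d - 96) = d - 8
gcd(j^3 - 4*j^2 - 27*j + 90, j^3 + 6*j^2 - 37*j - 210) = j^2 - j - 30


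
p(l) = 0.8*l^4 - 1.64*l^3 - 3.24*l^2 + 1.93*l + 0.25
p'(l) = 3.2*l^3 - 4.92*l^2 - 6.48*l + 1.93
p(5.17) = 268.54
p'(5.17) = 279.13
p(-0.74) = -2.05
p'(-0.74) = 2.73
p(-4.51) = 407.06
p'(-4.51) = -362.47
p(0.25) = 0.51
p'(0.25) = 0.05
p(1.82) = -8.08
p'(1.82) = -6.87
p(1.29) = -3.96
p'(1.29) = -7.75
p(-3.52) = 147.66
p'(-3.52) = -175.79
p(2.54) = -9.33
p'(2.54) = 6.17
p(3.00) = -2.60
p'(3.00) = 24.61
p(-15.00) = 45277.30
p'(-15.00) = -11807.87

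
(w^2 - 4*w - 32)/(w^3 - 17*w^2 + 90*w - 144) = (w + 4)/(w^2 - 9*w + 18)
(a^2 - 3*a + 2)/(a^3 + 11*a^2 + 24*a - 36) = (a - 2)/(a^2 + 12*a + 36)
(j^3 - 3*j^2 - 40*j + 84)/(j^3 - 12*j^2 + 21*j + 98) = (j^2 + 4*j - 12)/(j^2 - 5*j - 14)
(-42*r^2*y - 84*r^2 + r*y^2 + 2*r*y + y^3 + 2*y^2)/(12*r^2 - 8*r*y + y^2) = (7*r*y + 14*r + y^2 + 2*y)/(-2*r + y)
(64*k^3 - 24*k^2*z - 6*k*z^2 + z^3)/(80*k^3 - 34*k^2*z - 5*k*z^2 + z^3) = (4*k + z)/(5*k + z)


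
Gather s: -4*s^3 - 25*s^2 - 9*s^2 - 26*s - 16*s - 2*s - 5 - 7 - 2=-4*s^3 - 34*s^2 - 44*s - 14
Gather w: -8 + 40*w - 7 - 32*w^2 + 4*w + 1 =-32*w^2 + 44*w - 14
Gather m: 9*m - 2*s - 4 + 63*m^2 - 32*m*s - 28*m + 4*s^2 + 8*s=63*m^2 + m*(-32*s - 19) + 4*s^2 + 6*s - 4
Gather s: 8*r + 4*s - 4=8*r + 4*s - 4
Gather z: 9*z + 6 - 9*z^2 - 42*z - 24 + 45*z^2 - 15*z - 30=36*z^2 - 48*z - 48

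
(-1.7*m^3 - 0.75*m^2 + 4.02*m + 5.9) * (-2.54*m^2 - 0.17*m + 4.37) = 4.318*m^5 + 2.194*m^4 - 17.5123*m^3 - 18.9469*m^2 + 16.5644*m + 25.783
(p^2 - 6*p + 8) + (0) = p^2 - 6*p + 8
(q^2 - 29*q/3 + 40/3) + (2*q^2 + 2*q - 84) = 3*q^2 - 23*q/3 - 212/3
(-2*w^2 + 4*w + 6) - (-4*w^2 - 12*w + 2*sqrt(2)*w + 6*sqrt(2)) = 2*w^2 - 2*sqrt(2)*w + 16*w - 6*sqrt(2) + 6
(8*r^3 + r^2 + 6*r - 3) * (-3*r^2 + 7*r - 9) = -24*r^5 + 53*r^4 - 83*r^3 + 42*r^2 - 75*r + 27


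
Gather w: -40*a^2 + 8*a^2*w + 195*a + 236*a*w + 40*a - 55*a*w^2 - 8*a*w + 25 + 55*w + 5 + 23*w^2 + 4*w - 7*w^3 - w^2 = -40*a^2 + 235*a - 7*w^3 + w^2*(22 - 55*a) + w*(8*a^2 + 228*a + 59) + 30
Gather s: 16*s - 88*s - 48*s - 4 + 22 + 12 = 30 - 120*s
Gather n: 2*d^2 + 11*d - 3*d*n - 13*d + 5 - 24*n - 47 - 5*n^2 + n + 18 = 2*d^2 - 2*d - 5*n^2 + n*(-3*d - 23) - 24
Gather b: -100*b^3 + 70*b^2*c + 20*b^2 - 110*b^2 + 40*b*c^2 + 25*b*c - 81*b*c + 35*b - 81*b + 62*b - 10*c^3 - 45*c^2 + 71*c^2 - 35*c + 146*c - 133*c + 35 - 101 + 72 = -100*b^3 + b^2*(70*c - 90) + b*(40*c^2 - 56*c + 16) - 10*c^3 + 26*c^2 - 22*c + 6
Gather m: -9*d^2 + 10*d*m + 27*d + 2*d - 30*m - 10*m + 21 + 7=-9*d^2 + 29*d + m*(10*d - 40) + 28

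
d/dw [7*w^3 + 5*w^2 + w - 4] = 21*w^2 + 10*w + 1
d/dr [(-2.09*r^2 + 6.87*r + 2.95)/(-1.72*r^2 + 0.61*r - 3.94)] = (10.5415*r^2 + 26.6172*r - 28.8673)/(2.9584*r^4 - 2.0984*r^3 + 13.9257*r^2 - 4.8068*r + 15.5236)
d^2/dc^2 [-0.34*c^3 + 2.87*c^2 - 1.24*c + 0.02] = 5.74 - 2.04*c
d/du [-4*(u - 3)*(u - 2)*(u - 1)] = -12*u^2 + 48*u - 44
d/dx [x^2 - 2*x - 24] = 2*x - 2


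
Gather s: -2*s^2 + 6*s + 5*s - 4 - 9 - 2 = -2*s^2 + 11*s - 15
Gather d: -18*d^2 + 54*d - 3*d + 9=-18*d^2 + 51*d + 9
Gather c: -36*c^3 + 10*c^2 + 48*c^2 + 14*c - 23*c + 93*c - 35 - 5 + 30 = -36*c^3 + 58*c^2 + 84*c - 10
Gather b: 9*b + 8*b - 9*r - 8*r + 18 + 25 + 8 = 17*b - 17*r + 51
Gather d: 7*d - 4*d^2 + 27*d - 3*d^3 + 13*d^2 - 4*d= -3*d^3 + 9*d^2 + 30*d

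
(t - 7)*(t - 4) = t^2 - 11*t + 28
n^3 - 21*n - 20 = (n - 5)*(n + 1)*(n + 4)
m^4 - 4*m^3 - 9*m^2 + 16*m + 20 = (m - 5)*(m - 2)*(m + 1)*(m + 2)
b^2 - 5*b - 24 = (b - 8)*(b + 3)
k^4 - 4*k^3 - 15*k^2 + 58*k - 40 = (k - 5)*(k - 2)*(k - 1)*(k + 4)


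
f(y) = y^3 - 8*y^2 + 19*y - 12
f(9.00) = 240.00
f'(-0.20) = 22.32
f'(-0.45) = 26.81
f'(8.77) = 109.42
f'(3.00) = -2.00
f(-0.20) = -16.13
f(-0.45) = -22.26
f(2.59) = 0.92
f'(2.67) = -2.33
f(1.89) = 2.08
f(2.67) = 0.73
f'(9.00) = 118.00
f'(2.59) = -2.32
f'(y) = 3*y^2 - 16*y + 19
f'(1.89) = -0.52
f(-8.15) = -1239.57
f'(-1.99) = 62.72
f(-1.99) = -89.37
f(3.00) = 0.00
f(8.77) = 213.85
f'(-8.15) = 348.67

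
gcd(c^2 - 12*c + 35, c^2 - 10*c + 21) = c - 7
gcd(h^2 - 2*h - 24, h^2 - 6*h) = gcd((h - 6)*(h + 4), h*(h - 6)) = h - 6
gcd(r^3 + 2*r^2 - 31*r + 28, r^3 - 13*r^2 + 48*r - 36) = r - 1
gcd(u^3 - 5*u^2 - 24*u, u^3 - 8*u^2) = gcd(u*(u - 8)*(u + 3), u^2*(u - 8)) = u^2 - 8*u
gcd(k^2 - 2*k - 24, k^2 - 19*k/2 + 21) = k - 6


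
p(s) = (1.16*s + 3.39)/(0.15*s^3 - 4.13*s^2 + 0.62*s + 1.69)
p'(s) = (1.16*s + 3.39)*(-0.45*s^2 + 8.26*s - 0.62)/(0.15*s^3 - 4.13*s^2 + 0.62*s + 1.69)^2 + 1.16/(0.15*s^3 - 4.13*s^2 + 0.62*s + 1.69)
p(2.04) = -0.44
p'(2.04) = 0.40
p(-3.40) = 0.01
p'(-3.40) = -0.02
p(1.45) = -0.90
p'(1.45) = 1.46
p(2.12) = -0.41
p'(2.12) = 0.35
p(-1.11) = -0.49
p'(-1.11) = -1.45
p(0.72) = 82.21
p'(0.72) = 8170.63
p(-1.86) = -0.08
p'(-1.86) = -0.18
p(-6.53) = 0.02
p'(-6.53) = 0.00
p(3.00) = -0.23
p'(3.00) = 0.12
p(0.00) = 2.01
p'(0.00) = -0.05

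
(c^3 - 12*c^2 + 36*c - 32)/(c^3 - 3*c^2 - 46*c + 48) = (c^2 - 4*c + 4)/(c^2 + 5*c - 6)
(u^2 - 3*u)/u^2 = (u - 3)/u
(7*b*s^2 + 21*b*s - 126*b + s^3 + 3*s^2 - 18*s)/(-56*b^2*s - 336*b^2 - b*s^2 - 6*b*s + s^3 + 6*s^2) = (s - 3)/(-8*b + s)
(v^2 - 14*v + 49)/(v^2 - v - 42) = (v - 7)/(v + 6)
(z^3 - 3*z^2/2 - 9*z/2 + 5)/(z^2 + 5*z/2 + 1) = (2*z^2 - 7*z + 5)/(2*z + 1)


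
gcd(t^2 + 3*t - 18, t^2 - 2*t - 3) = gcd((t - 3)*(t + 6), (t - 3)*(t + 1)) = t - 3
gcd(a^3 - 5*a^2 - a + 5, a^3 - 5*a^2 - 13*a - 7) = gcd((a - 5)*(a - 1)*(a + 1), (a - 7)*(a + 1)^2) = a + 1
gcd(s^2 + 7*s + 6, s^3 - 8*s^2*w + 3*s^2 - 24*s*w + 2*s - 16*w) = s + 1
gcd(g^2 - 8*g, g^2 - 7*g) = g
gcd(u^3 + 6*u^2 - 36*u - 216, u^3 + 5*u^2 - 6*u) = u + 6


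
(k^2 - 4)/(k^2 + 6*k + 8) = (k - 2)/(k + 4)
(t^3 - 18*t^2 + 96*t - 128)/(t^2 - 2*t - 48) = (t^2 - 10*t + 16)/(t + 6)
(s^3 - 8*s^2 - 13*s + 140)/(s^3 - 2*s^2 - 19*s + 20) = (s - 7)/(s - 1)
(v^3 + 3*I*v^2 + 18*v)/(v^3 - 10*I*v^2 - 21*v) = (v + 6*I)/(v - 7*I)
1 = 1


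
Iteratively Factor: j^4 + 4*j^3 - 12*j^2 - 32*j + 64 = (j - 2)*(j^3 + 6*j^2 - 32) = (j - 2)*(j + 4)*(j^2 + 2*j - 8) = (j - 2)*(j + 4)^2*(j - 2)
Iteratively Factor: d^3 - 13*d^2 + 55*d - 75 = (d - 5)*(d^2 - 8*d + 15) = (d - 5)*(d - 3)*(d - 5)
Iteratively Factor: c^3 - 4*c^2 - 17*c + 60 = (c - 5)*(c^2 + c - 12) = (c - 5)*(c - 3)*(c + 4)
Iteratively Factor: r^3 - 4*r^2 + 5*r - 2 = (r - 2)*(r^2 - 2*r + 1) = (r - 2)*(r - 1)*(r - 1)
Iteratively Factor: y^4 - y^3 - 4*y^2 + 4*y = (y - 2)*(y^3 + y^2 - 2*y) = (y - 2)*(y + 2)*(y^2 - y) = (y - 2)*(y - 1)*(y + 2)*(y)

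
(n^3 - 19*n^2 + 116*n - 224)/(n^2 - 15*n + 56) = n - 4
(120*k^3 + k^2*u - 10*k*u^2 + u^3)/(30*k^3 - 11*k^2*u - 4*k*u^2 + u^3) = (-8*k + u)/(-2*k + u)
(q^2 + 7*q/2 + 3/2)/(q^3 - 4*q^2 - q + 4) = (q^2 + 7*q/2 + 3/2)/(q^3 - 4*q^2 - q + 4)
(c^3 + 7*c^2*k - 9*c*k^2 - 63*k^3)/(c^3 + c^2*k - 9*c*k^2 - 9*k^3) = (c + 7*k)/(c + k)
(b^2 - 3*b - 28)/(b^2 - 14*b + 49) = (b + 4)/(b - 7)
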